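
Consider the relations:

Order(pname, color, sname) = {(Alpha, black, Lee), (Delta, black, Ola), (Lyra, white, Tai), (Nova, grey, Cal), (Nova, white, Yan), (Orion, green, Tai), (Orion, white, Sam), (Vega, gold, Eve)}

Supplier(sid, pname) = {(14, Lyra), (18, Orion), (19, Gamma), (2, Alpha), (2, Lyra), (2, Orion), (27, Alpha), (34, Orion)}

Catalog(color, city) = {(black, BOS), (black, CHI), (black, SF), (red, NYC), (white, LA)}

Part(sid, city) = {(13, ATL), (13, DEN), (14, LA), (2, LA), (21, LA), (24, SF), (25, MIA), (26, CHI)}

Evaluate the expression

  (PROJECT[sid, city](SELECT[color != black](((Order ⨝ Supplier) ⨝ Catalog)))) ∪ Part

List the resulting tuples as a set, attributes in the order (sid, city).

Order ⋈ Supplier (natural join on pname): {(Alpha, black, Lee, 2), (Alpha, black, Lee, 27), (Lyra, white, Tai, 14), (Lyra, white, Tai, 2), (Orion, green, Tai, 18), (Orion, green, Tai, 2), (Orion, green, Tai, 34), (Orion, white, Sam, 18), (Orion, white, Sam, 2), (Orion, white, Sam, 34)}
(Order ⨝ Supplier) ⋈ Catalog (natural join on color): {(Alpha, black, Lee, 2, BOS), (Alpha, black, Lee, 2, CHI), (Alpha, black, Lee, 2, SF), (Alpha, black, Lee, 27, BOS), (Alpha, black, Lee, 27, CHI), (Alpha, black, Lee, 27, SF), (Lyra, white, Tai, 14, LA), (Lyra, white, Tai, 2, LA), (Orion, white, Sam, 18, LA), (Orion, white, Sam, 2, LA), (Orion, white, Sam, 34, LA)}
Filtering on color != black leaves {(Lyra, white, Tai, 14, LA), (Lyra, white, Tai, 2, LA), (Orion, white, Sam, 18, LA), (Orion, white, Sam, 2, LA), (Orion, white, Sam, 34, LA)}.
π_{sid, city} gives {(14, LA), (18, LA), (2, LA), (34, LA)} (1 duplicate(s) eliminated).
Set union of the two operands is {(13, ATL), (13, DEN), (14, LA), (18, LA), (2, LA), (21, LA), (24, SF), (25, MIA), (26, CHI), (34, LA)}.

{(13, ATL), (13, DEN), (14, LA), (18, LA), (2, LA), (21, LA), (24, SF), (25, MIA), (26, CHI), (34, LA)}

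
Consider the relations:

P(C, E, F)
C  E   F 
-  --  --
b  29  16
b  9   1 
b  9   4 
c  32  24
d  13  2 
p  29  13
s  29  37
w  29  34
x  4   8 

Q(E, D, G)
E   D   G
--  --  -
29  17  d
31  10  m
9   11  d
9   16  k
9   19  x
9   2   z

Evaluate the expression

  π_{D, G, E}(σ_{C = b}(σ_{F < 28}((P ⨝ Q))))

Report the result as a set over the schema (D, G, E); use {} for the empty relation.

{(11, d, 9), (16, k, 9), (17, d, 29), (19, x, 9), (2, z, 9)}

Joining P and Q on E yields {(b, 29, 16, 17, d), (b, 9, 1, 11, d), (b, 9, 1, 16, k), (b, 9, 1, 19, x), (b, 9, 1, 2, z), (b, 9, 4, 11, d), (b, 9, 4, 16, k), (b, 9, 4, 19, x), (b, 9, 4, 2, z), (p, 29, 13, 17, d), (s, 29, 37, 17, d), (w, 29, 34, 17, d)}.
Filtering on F < 28 leaves {(b, 29, 16, 17, d), (b, 9, 1, 11, d), (b, 9, 1, 16, k), (b, 9, 1, 19, x), (b, 9, 1, 2, z), (b, 9, 4, 11, d), (b, 9, 4, 16, k), (b, 9, 4, 19, x), (b, 9, 4, 2, z), (p, 29, 13, 17, d)}.
Filtering on C = b leaves {(b, 29, 16, 17, d), (b, 9, 1, 11, d), (b, 9, 1, 16, k), (b, 9, 1, 19, x), (b, 9, 1, 2, z), (b, 9, 4, 11, d), (b, 9, 4, 16, k), (b, 9, 4, 19, x), (b, 9, 4, 2, z)}.
Projecting to D, G, E (4 duplicate(s) eliminated): {(11, d, 9), (16, k, 9), (17, d, 29), (19, x, 9), (2, z, 9)}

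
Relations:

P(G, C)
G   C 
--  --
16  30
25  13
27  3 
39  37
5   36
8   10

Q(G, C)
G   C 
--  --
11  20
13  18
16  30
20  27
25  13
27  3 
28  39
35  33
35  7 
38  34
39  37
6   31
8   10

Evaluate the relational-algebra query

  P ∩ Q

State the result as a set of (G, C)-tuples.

{(16, 30), (25, 13), (27, 3), (39, 37), (8, 10)}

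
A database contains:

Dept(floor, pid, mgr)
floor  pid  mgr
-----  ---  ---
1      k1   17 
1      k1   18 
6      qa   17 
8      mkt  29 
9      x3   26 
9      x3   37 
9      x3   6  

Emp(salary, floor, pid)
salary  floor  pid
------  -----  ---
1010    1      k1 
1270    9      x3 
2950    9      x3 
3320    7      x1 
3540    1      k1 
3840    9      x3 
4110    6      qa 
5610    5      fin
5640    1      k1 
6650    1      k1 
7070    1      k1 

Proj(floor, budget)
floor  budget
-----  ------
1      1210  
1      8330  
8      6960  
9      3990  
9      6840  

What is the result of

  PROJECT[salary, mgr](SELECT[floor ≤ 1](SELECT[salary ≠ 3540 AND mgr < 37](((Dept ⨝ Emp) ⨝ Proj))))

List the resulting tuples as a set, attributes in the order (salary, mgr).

Natural join on floor, pid: {(1, k1, 17, 1010), (1, k1, 17, 3540), (1, k1, 17, 5640), (1, k1, 17, 6650), (1, k1, 17, 7070), (1, k1, 18, 1010), (1, k1, 18, 3540), (1, k1, 18, 5640), (1, k1, 18, 6650), (1, k1, 18, 7070), (6, qa, 17, 4110), (9, x3, 26, 1270), (9, x3, 26, 2950), (9, x3, 26, 3840), (9, x3, 37, 1270), (9, x3, 37, 2950), (9, x3, 37, 3840), (9, x3, 6, 1270), (9, x3, 6, 2950), (9, x3, 6, 3840)}
Natural join on floor: {(1, k1, 17, 1010, 1210), (1, k1, 17, 1010, 8330), (1, k1, 17, 3540, 1210), (1, k1, 17, 3540, 8330), (1, k1, 17, 5640, 1210), (1, k1, 17, 5640, 8330), (1, k1, 17, 6650, 1210), (1, k1, 17, 6650, 8330), (1, k1, 17, 7070, 1210), (1, k1, 17, 7070, 8330), (1, k1, 18, 1010, 1210), (1, k1, 18, 1010, 8330), (1, k1, 18, 3540, 1210), (1, k1, 18, 3540, 8330), (1, k1, 18, 5640, 1210), (1, k1, 18, 5640, 8330), (1, k1, 18, 6650, 1210), (1, k1, 18, 6650, 8330), (1, k1, 18, 7070, 1210), (1, k1, 18, 7070, 8330), (9, x3, 26, 1270, 3990), (9, x3, 26, 1270, 6840), (9, x3, 26, 2950, 3990), (9, x3, 26, 2950, 6840), (9, x3, 26, 3840, 3990), (9, x3, 26, 3840, 6840), (9, x3, 37, 1270, 3990), (9, x3, 37, 1270, 6840), (9, x3, 37, 2950, 3990), (9, x3, 37, 2950, 6840), (9, x3, 37, 3840, 3990), (9, x3, 37, 3840, 6840), (9, x3, 6, 1270, 3990), (9, x3, 6, 1270, 6840), (9, x3, 6, 2950, 3990), (9, x3, 6, 2950, 6840), (9, x3, 6, 3840, 3990), (9, x3, 6, 3840, 6840)}
σ[salary ≠ 3540 AND mgr < 37]: keep tuples satisfying salary ≠ 3540 AND mgr < 37 → {(1, k1, 17, 1010, 1210), (1, k1, 17, 1010, 8330), (1, k1, 17, 5640, 1210), (1, k1, 17, 5640, 8330), (1, k1, 17, 6650, 1210), (1, k1, 17, 6650, 8330), (1, k1, 17, 7070, 1210), (1, k1, 17, 7070, 8330), (1, k1, 18, 1010, 1210), (1, k1, 18, 1010, 8330), (1, k1, 18, 5640, 1210), (1, k1, 18, 5640, 8330), (1, k1, 18, 6650, 1210), (1, k1, 18, 6650, 8330), (1, k1, 18, 7070, 1210), (1, k1, 18, 7070, 8330), (9, x3, 26, 1270, 3990), (9, x3, 26, 1270, 6840), (9, x3, 26, 2950, 3990), (9, x3, 26, 2950, 6840), (9, x3, 26, 3840, 3990), (9, x3, 26, 3840, 6840), (9, x3, 6, 1270, 3990), (9, x3, 6, 1270, 6840), (9, x3, 6, 2950, 3990), (9, x3, 6, 2950, 6840), (9, x3, 6, 3840, 3990), (9, x3, 6, 3840, 6840)}
σ[floor ≤ 1]: keep tuples satisfying floor ≤ 1 → {(1, k1, 17, 1010, 1210), (1, k1, 17, 1010, 8330), (1, k1, 17, 5640, 1210), (1, k1, 17, 5640, 8330), (1, k1, 17, 6650, 1210), (1, k1, 17, 6650, 8330), (1, k1, 17, 7070, 1210), (1, k1, 17, 7070, 8330), (1, k1, 18, 1010, 1210), (1, k1, 18, 1010, 8330), (1, k1, 18, 5640, 1210), (1, k1, 18, 5640, 8330), (1, k1, 18, 6650, 1210), (1, k1, 18, 6650, 8330), (1, k1, 18, 7070, 1210), (1, k1, 18, 7070, 8330)}
π_{salary, mgr} gives {(1010, 17), (1010, 18), (5640, 17), (5640, 18), (6650, 17), (6650, 18), (7070, 17), (7070, 18)} (8 duplicate(s) eliminated).

{(1010, 17), (1010, 18), (5640, 17), (5640, 18), (6650, 17), (6650, 18), (7070, 17), (7070, 18)}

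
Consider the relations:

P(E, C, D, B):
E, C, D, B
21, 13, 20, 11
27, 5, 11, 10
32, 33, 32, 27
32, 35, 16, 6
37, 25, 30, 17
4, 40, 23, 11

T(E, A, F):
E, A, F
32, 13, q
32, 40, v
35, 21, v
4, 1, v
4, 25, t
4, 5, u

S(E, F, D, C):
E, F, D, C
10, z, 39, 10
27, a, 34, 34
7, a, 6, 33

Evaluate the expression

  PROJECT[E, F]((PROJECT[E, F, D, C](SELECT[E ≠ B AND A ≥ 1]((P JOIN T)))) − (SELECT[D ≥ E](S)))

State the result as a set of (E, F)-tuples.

{(32, q), (32, v), (4, t), (4, u), (4, v)}

Joining P and T on E yields {(32, 33, 32, 27, 13, q), (32, 33, 32, 27, 40, v), (32, 35, 16, 6, 13, q), (32, 35, 16, 6, 40, v), (4, 40, 23, 11, 1, v), (4, 40, 23, 11, 25, t), (4, 40, 23, 11, 5, u)}.
Filtering on E ≠ B AND A ≥ 1 leaves {(32, 33, 32, 27, 13, q), (32, 33, 32, 27, 40, v), (32, 35, 16, 6, 13, q), (32, 35, 16, 6, 40, v), (4, 40, 23, 11, 1, v), (4, 40, 23, 11, 25, t), (4, 40, 23, 11, 5, u)}.
Projecting to E, F, D, C: {(32, q, 16, 35), (32, q, 32, 33), (32, v, 16, 35), (32, v, 32, 33), (4, t, 23, 40), (4, u, 23, 40), (4, v, 23, 40)}
Filtering on D ≥ E leaves {(10, z, 39, 10), (27, a, 34, 34)}.
Taking the difference: {(32, q, 16, 35), (32, q, 32, 33), (32, v, 16, 35), (32, v, 32, 33), (4, t, 23, 40), (4, u, 23, 40), (4, v, 23, 40)}
Projecting to E, F (2 duplicate(s) eliminated): {(32, q), (32, v), (4, t), (4, u), (4, v)}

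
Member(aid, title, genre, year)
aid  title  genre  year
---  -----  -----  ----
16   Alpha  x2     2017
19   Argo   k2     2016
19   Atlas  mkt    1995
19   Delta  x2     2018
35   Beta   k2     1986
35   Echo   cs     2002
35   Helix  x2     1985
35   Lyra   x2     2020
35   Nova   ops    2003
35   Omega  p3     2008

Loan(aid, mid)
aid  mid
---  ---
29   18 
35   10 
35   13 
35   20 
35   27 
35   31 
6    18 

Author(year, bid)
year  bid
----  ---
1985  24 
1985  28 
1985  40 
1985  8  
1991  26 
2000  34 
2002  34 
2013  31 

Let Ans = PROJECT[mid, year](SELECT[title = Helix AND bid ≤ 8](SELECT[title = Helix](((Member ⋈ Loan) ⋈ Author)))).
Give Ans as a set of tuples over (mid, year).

{(10, 1985), (13, 1985), (20, 1985), (27, 1985), (31, 1985)}

Joining Member and Loan on aid yields {(35, Beta, k2, 1986, 10), (35, Beta, k2, 1986, 13), (35, Beta, k2, 1986, 20), (35, Beta, k2, 1986, 27), (35, Beta, k2, 1986, 31), (35, Echo, cs, 2002, 10), (35, Echo, cs, 2002, 13), (35, Echo, cs, 2002, 20), (35, Echo, cs, 2002, 27), (35, Echo, cs, 2002, 31), (35, Helix, x2, 1985, 10), (35, Helix, x2, 1985, 13), (35, Helix, x2, 1985, 20), (35, Helix, x2, 1985, 27), (35, Helix, x2, 1985, 31), (35, Lyra, x2, 2020, 10), (35, Lyra, x2, 2020, 13), (35, Lyra, x2, 2020, 20), (35, Lyra, x2, 2020, 27), (35, Lyra, x2, 2020, 31), (35, Nova, ops, 2003, 10), (35, Nova, ops, 2003, 13), (35, Nova, ops, 2003, 20), (35, Nova, ops, 2003, 27), (35, Nova, ops, 2003, 31), (35, Omega, p3, 2008, 10), (35, Omega, p3, 2008, 13), (35, Omega, p3, 2008, 20), (35, Omega, p3, 2008, 27), (35, Omega, p3, 2008, 31)}.
Joining (Member ⋈ Loan) and Author on year yields {(35, Echo, cs, 2002, 10, 34), (35, Echo, cs, 2002, 13, 34), (35, Echo, cs, 2002, 20, 34), (35, Echo, cs, 2002, 27, 34), (35, Echo, cs, 2002, 31, 34), (35, Helix, x2, 1985, 10, 24), (35, Helix, x2, 1985, 10, 28), (35, Helix, x2, 1985, 10, 40), (35, Helix, x2, 1985, 10, 8), (35, Helix, x2, 1985, 13, 24), (35, Helix, x2, 1985, 13, 28), (35, Helix, x2, 1985, 13, 40), (35, Helix, x2, 1985, 13, 8), (35, Helix, x2, 1985, 20, 24), (35, Helix, x2, 1985, 20, 28), (35, Helix, x2, 1985, 20, 40), (35, Helix, x2, 1985, 20, 8), (35, Helix, x2, 1985, 27, 24), (35, Helix, x2, 1985, 27, 28), (35, Helix, x2, 1985, 27, 40), (35, Helix, x2, 1985, 27, 8), (35, Helix, x2, 1985, 31, 24), (35, Helix, x2, 1985, 31, 28), (35, Helix, x2, 1985, 31, 40), (35, Helix, x2, 1985, 31, 8)}.
Selection title = Helix: {(35, Helix, x2, 1985, 10, 24), (35, Helix, x2, 1985, 10, 28), (35, Helix, x2, 1985, 10, 40), (35, Helix, x2, 1985, 10, 8), (35, Helix, x2, 1985, 13, 24), (35, Helix, x2, 1985, 13, 28), (35, Helix, x2, 1985, 13, 40), (35, Helix, x2, 1985, 13, 8), (35, Helix, x2, 1985, 20, 24), (35, Helix, x2, 1985, 20, 28), (35, Helix, x2, 1985, 20, 40), (35, Helix, x2, 1985, 20, 8), (35, Helix, x2, 1985, 27, 24), (35, Helix, x2, 1985, 27, 28), (35, Helix, x2, 1985, 27, 40), (35, Helix, x2, 1985, 27, 8), (35, Helix, x2, 1985, 31, 24), (35, Helix, x2, 1985, 31, 28), (35, Helix, x2, 1985, 31, 40), (35, Helix, x2, 1985, 31, 8)}
Selection title = Helix AND bid ≤ 8: {(35, Helix, x2, 1985, 10, 8), (35, Helix, x2, 1985, 13, 8), (35, Helix, x2, 1985, 20, 8), (35, Helix, x2, 1985, 27, 8), (35, Helix, x2, 1985, 31, 8)}
Projecting to mid, year: {(10, 1985), (13, 1985), (20, 1985), (27, 1985), (31, 1985)}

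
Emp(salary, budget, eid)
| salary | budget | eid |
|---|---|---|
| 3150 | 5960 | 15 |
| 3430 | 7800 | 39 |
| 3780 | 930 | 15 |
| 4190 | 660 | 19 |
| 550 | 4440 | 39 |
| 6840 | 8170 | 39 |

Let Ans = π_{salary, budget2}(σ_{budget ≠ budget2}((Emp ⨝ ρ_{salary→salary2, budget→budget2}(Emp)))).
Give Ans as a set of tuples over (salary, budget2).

ρ[salary→salary2, budget→budget2]: schema becomes (salary2, budget2, eid); tuples unchanged.
Natural join on eid: {(3150, 5960, 15, 3150, 5960), (3150, 5960, 15, 3780, 930), (3430, 7800, 39, 3430, 7800), (3430, 7800, 39, 550, 4440), (3430, 7800, 39, 6840, 8170), (3780, 930, 15, 3150, 5960), (3780, 930, 15, 3780, 930), (4190, 660, 19, 4190, 660), (550, 4440, 39, 3430, 7800), (550, 4440, 39, 550, 4440), (550, 4440, 39, 6840, 8170), (6840, 8170, 39, 3430, 7800), (6840, 8170, 39, 550, 4440), (6840, 8170, 39, 6840, 8170)}
Selection budget ≠ budget2: {(3150, 5960, 15, 3780, 930), (3430, 7800, 39, 550, 4440), (3430, 7800, 39, 6840, 8170), (3780, 930, 15, 3150, 5960), (550, 4440, 39, 3430, 7800), (550, 4440, 39, 6840, 8170), (6840, 8170, 39, 3430, 7800), (6840, 8170, 39, 550, 4440)}
Projecting to salary, budget2: {(3150, 930), (3430, 4440), (3430, 8170), (3780, 5960), (550, 7800), (550, 8170), (6840, 4440), (6840, 7800)}

{(3150, 930), (3430, 4440), (3430, 8170), (3780, 5960), (550, 7800), (550, 8170), (6840, 4440), (6840, 7800)}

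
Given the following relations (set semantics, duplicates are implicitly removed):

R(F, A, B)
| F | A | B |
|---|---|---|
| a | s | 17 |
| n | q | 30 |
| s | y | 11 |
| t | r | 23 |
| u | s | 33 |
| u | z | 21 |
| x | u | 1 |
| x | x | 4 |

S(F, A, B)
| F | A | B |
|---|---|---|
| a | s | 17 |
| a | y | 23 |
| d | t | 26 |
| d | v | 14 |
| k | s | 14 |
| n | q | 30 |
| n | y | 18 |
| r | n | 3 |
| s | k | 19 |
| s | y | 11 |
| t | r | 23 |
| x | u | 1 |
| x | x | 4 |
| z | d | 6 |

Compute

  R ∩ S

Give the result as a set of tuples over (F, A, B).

{(a, s, 17), (n, q, 30), (s, y, 11), (t, r, 23), (x, u, 1), (x, x, 4)}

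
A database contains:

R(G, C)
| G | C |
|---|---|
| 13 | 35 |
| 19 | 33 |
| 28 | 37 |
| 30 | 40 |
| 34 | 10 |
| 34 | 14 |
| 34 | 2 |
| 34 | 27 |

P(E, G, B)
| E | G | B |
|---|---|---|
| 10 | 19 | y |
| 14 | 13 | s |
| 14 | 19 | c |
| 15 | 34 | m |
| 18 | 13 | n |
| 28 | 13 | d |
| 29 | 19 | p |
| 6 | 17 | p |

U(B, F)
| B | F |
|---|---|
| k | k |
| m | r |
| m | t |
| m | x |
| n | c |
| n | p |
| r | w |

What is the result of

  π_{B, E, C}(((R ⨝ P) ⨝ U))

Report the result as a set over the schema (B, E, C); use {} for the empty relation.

R ⋈ P (natural join on G): {(13, 35, 14, s), (13, 35, 18, n), (13, 35, 28, d), (19, 33, 10, y), (19, 33, 14, c), (19, 33, 29, p), (34, 10, 15, m), (34, 14, 15, m), (34, 2, 15, m), (34, 27, 15, m)}
(R ⨝ P) ⋈ U (natural join on B): {(13, 35, 18, n, c), (13, 35, 18, n, p), (34, 10, 15, m, r), (34, 10, 15, m, t), (34, 10, 15, m, x), (34, 14, 15, m, r), (34, 14, 15, m, t), (34, 14, 15, m, x), (34, 2, 15, m, r), (34, 2, 15, m, t), (34, 2, 15, m, x), (34, 27, 15, m, r), (34, 27, 15, m, t), (34, 27, 15, m, x)}
Keep only column(s) B, E, C (9 duplicate(s) eliminated): {(m, 15, 10), (m, 15, 14), (m, 15, 2), (m, 15, 27), (n, 18, 35)}

{(m, 15, 10), (m, 15, 14), (m, 15, 2), (m, 15, 27), (n, 18, 35)}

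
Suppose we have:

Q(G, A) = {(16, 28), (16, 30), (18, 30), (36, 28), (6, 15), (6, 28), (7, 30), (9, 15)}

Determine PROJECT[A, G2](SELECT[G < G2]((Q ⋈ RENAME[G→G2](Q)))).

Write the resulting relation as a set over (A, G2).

ρ[G→G2]: schema becomes (G2, A); tuples unchanged.
Q ⋈ RENAME[G→G2](Q) (natural join on A): {(16, 28, 16), (16, 28, 36), (16, 28, 6), (16, 30, 16), (16, 30, 18), (16, 30, 7), (18, 30, 16), (18, 30, 18), (18, 30, 7), (36, 28, 16), (36, 28, 36), (36, 28, 6), (6, 15, 6), (6, 15, 9), (6, 28, 16), (6, 28, 36), (6, 28, 6), (7, 30, 16), (7, 30, 18), (7, 30, 7), (9, 15, 6), (9, 15, 9)}
Selection G < G2: {(16, 28, 36), (16, 30, 18), (6, 15, 9), (6, 28, 16), (6, 28, 36), (7, 30, 16), (7, 30, 18)}
π[A, G2]: project onto (A, G2) (2 duplicate(s) eliminated) → {(15, 9), (28, 16), (28, 36), (30, 16), (30, 18)}

{(15, 9), (28, 16), (28, 36), (30, 16), (30, 18)}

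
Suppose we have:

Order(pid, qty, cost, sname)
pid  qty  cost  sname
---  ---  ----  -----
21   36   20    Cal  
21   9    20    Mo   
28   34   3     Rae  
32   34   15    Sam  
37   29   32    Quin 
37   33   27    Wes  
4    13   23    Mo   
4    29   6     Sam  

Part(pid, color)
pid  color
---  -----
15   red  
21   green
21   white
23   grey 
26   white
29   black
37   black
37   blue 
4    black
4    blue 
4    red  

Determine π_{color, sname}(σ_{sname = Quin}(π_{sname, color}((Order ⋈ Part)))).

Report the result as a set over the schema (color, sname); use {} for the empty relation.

Natural join on pid: {(21, 36, 20, Cal, green), (21, 36, 20, Cal, white), (21, 9, 20, Mo, green), (21, 9, 20, Mo, white), (37, 29, 32, Quin, black), (37, 29, 32, Quin, blue), (37, 33, 27, Wes, black), (37, 33, 27, Wes, blue), (4, 13, 23, Mo, black), (4, 13, 23, Mo, blue), (4, 13, 23, Mo, red), (4, 29, 6, Sam, black), (4, 29, 6, Sam, blue), (4, 29, 6, Sam, red)}
π_{sname, color} gives {(Cal, green), (Cal, white), (Mo, black), (Mo, blue), (Mo, green), (Mo, red), (Mo, white), (Quin, black), (Quin, blue), (Sam, black), (Sam, blue), (Sam, red), (Wes, black), (Wes, blue)}.
Filtering on sname = Quin leaves {(Quin, black), (Quin, blue)}.
π_{color, sname} gives {(black, Quin), (blue, Quin)}.

{(black, Quin), (blue, Quin)}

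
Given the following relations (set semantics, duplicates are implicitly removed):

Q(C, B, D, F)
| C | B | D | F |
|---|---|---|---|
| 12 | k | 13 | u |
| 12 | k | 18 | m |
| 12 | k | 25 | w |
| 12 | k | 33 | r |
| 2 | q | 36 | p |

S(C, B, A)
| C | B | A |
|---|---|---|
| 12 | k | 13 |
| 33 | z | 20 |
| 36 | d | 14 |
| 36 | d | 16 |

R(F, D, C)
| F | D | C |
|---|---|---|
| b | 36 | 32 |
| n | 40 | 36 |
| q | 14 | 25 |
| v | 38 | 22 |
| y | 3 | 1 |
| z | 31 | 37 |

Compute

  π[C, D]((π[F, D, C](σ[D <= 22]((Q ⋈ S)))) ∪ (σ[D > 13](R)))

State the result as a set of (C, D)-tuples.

Joining Q and S on C, B yields {(12, k, 13, u, 13), (12, k, 18, m, 13), (12, k, 25, w, 13), (12, k, 33, r, 13)}.
Apply σ_{D <= 22}; surviving tuples: {(12, k, 13, u, 13), (12, k, 18, m, 13)}
π[F, D, C]: project onto (F, D, C) → {(m, 18, 12), (u, 13, 12)}
Apply σ_{D > 13}; surviving tuples: {(b, 36, 32), (n, 40, 36), (q, 14, 25), (v, 38, 22), (z, 31, 37)}
Taking the union: {(b, 36, 32), (m, 18, 12), (n, 40, 36), (q, 14, 25), (u, 13, 12), (v, 38, 22), (z, 31, 37)}
π[C, D]: project onto (C, D) → {(12, 13), (12, 18), (22, 38), (25, 14), (32, 36), (36, 40), (37, 31)}

{(12, 13), (12, 18), (22, 38), (25, 14), (32, 36), (36, 40), (37, 31)}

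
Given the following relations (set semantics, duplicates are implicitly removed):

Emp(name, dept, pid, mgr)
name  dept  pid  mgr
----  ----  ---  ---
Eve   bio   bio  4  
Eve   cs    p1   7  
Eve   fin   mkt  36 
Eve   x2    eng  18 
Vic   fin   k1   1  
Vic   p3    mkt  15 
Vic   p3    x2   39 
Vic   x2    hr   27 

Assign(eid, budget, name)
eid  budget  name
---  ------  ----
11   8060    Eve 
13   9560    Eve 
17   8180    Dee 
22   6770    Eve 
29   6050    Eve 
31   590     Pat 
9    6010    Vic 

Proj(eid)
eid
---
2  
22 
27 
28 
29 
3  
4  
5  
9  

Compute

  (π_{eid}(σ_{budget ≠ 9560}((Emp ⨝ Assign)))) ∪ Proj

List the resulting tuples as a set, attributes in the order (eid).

Natural join on name: {(Eve, bio, bio, 4, 11, 8060), (Eve, bio, bio, 4, 13, 9560), (Eve, bio, bio, 4, 22, 6770), (Eve, bio, bio, 4, 29, 6050), (Eve, cs, p1, 7, 11, 8060), (Eve, cs, p1, 7, 13, 9560), (Eve, cs, p1, 7, 22, 6770), (Eve, cs, p1, 7, 29, 6050), (Eve, fin, mkt, 36, 11, 8060), (Eve, fin, mkt, 36, 13, 9560), (Eve, fin, mkt, 36, 22, 6770), (Eve, fin, mkt, 36, 29, 6050), (Eve, x2, eng, 18, 11, 8060), (Eve, x2, eng, 18, 13, 9560), (Eve, x2, eng, 18, 22, 6770), (Eve, x2, eng, 18, 29, 6050), (Vic, fin, k1, 1, 9, 6010), (Vic, p3, mkt, 15, 9, 6010), (Vic, p3, x2, 39, 9, 6010), (Vic, x2, hr, 27, 9, 6010)}
Filtering on budget ≠ 9560 leaves {(Eve, bio, bio, 4, 11, 8060), (Eve, bio, bio, 4, 22, 6770), (Eve, bio, bio, 4, 29, 6050), (Eve, cs, p1, 7, 11, 8060), (Eve, cs, p1, 7, 22, 6770), (Eve, cs, p1, 7, 29, 6050), (Eve, fin, mkt, 36, 11, 8060), (Eve, fin, mkt, 36, 22, 6770), (Eve, fin, mkt, 36, 29, 6050), (Eve, x2, eng, 18, 11, 8060), (Eve, x2, eng, 18, 22, 6770), (Eve, x2, eng, 18, 29, 6050), (Vic, fin, k1, 1, 9, 6010), (Vic, p3, mkt, 15, 9, 6010), (Vic, p3, x2, 39, 9, 6010), (Vic, x2, hr, 27, 9, 6010)}.
π[eid]: project onto (eid) (12 duplicate(s) eliminated) → {11, 22, 29, 9}
Taking the union: {11, 2, 22, 27, 28, 29, 3, 4, 5, 9}

{11, 2, 22, 27, 28, 29, 3, 4, 5, 9}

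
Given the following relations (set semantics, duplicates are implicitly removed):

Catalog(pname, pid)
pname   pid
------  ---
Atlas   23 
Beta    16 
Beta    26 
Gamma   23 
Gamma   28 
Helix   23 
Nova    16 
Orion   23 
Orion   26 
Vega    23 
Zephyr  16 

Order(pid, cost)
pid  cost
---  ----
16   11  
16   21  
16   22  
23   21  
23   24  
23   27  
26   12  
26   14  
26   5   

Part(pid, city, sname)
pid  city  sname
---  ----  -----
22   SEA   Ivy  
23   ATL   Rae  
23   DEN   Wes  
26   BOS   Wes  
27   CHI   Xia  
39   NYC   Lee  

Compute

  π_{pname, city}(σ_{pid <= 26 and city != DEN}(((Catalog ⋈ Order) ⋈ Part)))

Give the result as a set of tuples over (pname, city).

{(Atlas, ATL), (Beta, BOS), (Gamma, ATL), (Helix, ATL), (Orion, ATL), (Orion, BOS), (Vega, ATL)}

Joining Catalog and Order on pid yields {(Atlas, 23, 21), (Atlas, 23, 24), (Atlas, 23, 27), (Beta, 16, 11), (Beta, 16, 21), (Beta, 16, 22), (Beta, 26, 12), (Beta, 26, 14), (Beta, 26, 5), (Gamma, 23, 21), (Gamma, 23, 24), (Gamma, 23, 27), (Helix, 23, 21), (Helix, 23, 24), (Helix, 23, 27), (Nova, 16, 11), (Nova, 16, 21), (Nova, 16, 22), (Orion, 23, 21), (Orion, 23, 24), (Orion, 23, 27), (Orion, 26, 12), (Orion, 26, 14), (Orion, 26, 5), (Vega, 23, 21), (Vega, 23, 24), (Vega, 23, 27), (Zephyr, 16, 11), (Zephyr, 16, 21), (Zephyr, 16, 22)}.
Joining (Catalog ⋈ Order) and Part on pid yields {(Atlas, 23, 21, ATL, Rae), (Atlas, 23, 21, DEN, Wes), (Atlas, 23, 24, ATL, Rae), (Atlas, 23, 24, DEN, Wes), (Atlas, 23, 27, ATL, Rae), (Atlas, 23, 27, DEN, Wes), (Beta, 26, 12, BOS, Wes), (Beta, 26, 14, BOS, Wes), (Beta, 26, 5, BOS, Wes), (Gamma, 23, 21, ATL, Rae), (Gamma, 23, 21, DEN, Wes), (Gamma, 23, 24, ATL, Rae), (Gamma, 23, 24, DEN, Wes), (Gamma, 23, 27, ATL, Rae), (Gamma, 23, 27, DEN, Wes), (Helix, 23, 21, ATL, Rae), (Helix, 23, 21, DEN, Wes), (Helix, 23, 24, ATL, Rae), (Helix, 23, 24, DEN, Wes), (Helix, 23, 27, ATL, Rae), (Helix, 23, 27, DEN, Wes), (Orion, 23, 21, ATL, Rae), (Orion, 23, 21, DEN, Wes), (Orion, 23, 24, ATL, Rae), (Orion, 23, 24, DEN, Wes), (Orion, 23, 27, ATL, Rae), (Orion, 23, 27, DEN, Wes), (Orion, 26, 12, BOS, Wes), (Orion, 26, 14, BOS, Wes), (Orion, 26, 5, BOS, Wes), (Vega, 23, 21, ATL, Rae), (Vega, 23, 21, DEN, Wes), (Vega, 23, 24, ATL, Rae), (Vega, 23, 24, DEN, Wes), (Vega, 23, 27, ATL, Rae), (Vega, 23, 27, DEN, Wes)}.
Apply σ_{pid <= 26 and city != DEN}; surviving tuples: {(Atlas, 23, 21, ATL, Rae), (Atlas, 23, 24, ATL, Rae), (Atlas, 23, 27, ATL, Rae), (Beta, 26, 12, BOS, Wes), (Beta, 26, 14, BOS, Wes), (Beta, 26, 5, BOS, Wes), (Gamma, 23, 21, ATL, Rae), (Gamma, 23, 24, ATL, Rae), (Gamma, 23, 27, ATL, Rae), (Helix, 23, 21, ATL, Rae), (Helix, 23, 24, ATL, Rae), (Helix, 23, 27, ATL, Rae), (Orion, 23, 21, ATL, Rae), (Orion, 23, 24, ATL, Rae), (Orion, 23, 27, ATL, Rae), (Orion, 26, 12, BOS, Wes), (Orion, 26, 14, BOS, Wes), (Orion, 26, 5, BOS, Wes), (Vega, 23, 21, ATL, Rae), (Vega, 23, 24, ATL, Rae), (Vega, 23, 27, ATL, Rae)}
π_{pname, city} gives {(Atlas, ATL), (Beta, BOS), (Gamma, ATL), (Helix, ATL), (Orion, ATL), (Orion, BOS), (Vega, ATL)} (14 duplicate(s) eliminated).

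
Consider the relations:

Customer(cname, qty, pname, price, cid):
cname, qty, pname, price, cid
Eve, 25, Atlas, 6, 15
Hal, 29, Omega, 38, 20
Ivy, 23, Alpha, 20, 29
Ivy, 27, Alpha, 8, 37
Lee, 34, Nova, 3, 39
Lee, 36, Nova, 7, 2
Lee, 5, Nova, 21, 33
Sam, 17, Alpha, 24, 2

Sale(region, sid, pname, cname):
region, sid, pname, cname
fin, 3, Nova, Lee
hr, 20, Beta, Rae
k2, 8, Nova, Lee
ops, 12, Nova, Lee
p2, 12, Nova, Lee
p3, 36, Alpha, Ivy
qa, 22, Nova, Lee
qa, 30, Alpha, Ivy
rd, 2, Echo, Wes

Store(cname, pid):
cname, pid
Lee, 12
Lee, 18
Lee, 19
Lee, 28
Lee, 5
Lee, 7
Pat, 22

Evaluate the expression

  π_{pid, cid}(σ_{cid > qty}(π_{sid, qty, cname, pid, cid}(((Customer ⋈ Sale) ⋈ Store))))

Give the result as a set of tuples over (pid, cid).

{(12, 33), (12, 39), (18, 33), (18, 39), (19, 33), (19, 39), (28, 33), (28, 39), (5, 33), (5, 39), (7, 33), (7, 39)}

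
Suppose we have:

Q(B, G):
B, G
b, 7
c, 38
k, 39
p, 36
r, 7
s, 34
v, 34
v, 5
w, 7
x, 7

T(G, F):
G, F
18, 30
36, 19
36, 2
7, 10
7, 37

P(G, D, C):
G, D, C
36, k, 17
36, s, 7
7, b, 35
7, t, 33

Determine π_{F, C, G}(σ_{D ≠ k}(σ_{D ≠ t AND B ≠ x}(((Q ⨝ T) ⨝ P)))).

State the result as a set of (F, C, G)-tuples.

Joining Q and T on G yields {(b, 7, 10), (b, 7, 37), (p, 36, 19), (p, 36, 2), (r, 7, 10), (r, 7, 37), (w, 7, 10), (w, 7, 37), (x, 7, 10), (x, 7, 37)}.
Joining (Q ⨝ T) and P on G yields {(b, 7, 10, b, 35), (b, 7, 10, t, 33), (b, 7, 37, b, 35), (b, 7, 37, t, 33), (p, 36, 19, k, 17), (p, 36, 19, s, 7), (p, 36, 2, k, 17), (p, 36, 2, s, 7), (r, 7, 10, b, 35), (r, 7, 10, t, 33), (r, 7, 37, b, 35), (r, 7, 37, t, 33), (w, 7, 10, b, 35), (w, 7, 10, t, 33), (w, 7, 37, b, 35), (w, 7, 37, t, 33), (x, 7, 10, b, 35), (x, 7, 10, t, 33), (x, 7, 37, b, 35), (x, 7, 37, t, 33)}.
Selection D ≠ t AND B ≠ x: {(b, 7, 10, b, 35), (b, 7, 37, b, 35), (p, 36, 19, k, 17), (p, 36, 19, s, 7), (p, 36, 2, k, 17), (p, 36, 2, s, 7), (r, 7, 10, b, 35), (r, 7, 37, b, 35), (w, 7, 10, b, 35), (w, 7, 37, b, 35)}
Selection D ≠ k: {(b, 7, 10, b, 35), (b, 7, 37, b, 35), (p, 36, 19, s, 7), (p, 36, 2, s, 7), (r, 7, 10, b, 35), (r, 7, 37, b, 35), (w, 7, 10, b, 35), (w, 7, 37, b, 35)}
π[F, C, G]: project onto (F, C, G) (4 duplicate(s) eliminated) → {(10, 35, 7), (19, 7, 36), (2, 7, 36), (37, 35, 7)}

{(10, 35, 7), (19, 7, 36), (2, 7, 36), (37, 35, 7)}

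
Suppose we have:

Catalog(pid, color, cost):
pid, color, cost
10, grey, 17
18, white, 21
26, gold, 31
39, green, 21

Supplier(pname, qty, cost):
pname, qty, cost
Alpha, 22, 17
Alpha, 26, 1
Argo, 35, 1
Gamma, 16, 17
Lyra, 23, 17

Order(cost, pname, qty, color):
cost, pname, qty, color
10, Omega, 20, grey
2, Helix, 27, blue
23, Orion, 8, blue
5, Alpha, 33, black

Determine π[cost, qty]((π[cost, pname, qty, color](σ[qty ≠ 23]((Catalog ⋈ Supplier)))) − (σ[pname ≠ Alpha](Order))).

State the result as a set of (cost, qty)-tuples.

Natural join on cost: {(10, grey, 17, Alpha, 22), (10, grey, 17, Gamma, 16), (10, grey, 17, Lyra, 23)}
σ[qty ≠ 23]: keep tuples satisfying qty ≠ 23 → {(10, grey, 17, Alpha, 22), (10, grey, 17, Gamma, 16)}
π[cost, pname, qty, color]: project onto (cost, pname, qty, color) → {(17, Alpha, 22, grey), (17, Gamma, 16, grey)}
σ[pname ≠ Alpha]: keep tuples satisfying pname ≠ Alpha → {(10, Omega, 20, grey), (2, Helix, 27, blue), (23, Orion, 8, blue)}
Difference: {(17, Alpha, 22, grey), (17, Gamma, 16, grey)} with {(10, Omega, 20, grey), (2, Helix, 27, blue), (23, Orion, 8, blue)} → {(17, Alpha, 22, grey), (17, Gamma, 16, grey)}
π[cost, qty]: project onto (cost, qty) → {(17, 16), (17, 22)}

{(17, 16), (17, 22)}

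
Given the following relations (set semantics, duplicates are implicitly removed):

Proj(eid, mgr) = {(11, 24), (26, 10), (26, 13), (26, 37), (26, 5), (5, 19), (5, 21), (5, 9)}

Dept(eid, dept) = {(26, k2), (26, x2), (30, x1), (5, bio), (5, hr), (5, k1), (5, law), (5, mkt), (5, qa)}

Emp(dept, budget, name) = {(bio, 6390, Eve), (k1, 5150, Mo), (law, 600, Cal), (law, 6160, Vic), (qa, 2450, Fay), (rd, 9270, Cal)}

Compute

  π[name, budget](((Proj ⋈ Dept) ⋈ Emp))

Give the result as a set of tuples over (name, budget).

{(Cal, 600), (Eve, 6390), (Fay, 2450), (Mo, 5150), (Vic, 6160)}

Joining Proj and Dept on eid yields {(26, 10, k2), (26, 10, x2), (26, 13, k2), (26, 13, x2), (26, 37, k2), (26, 37, x2), (26, 5, k2), (26, 5, x2), (5, 19, bio), (5, 19, hr), (5, 19, k1), (5, 19, law), (5, 19, mkt), (5, 19, qa), (5, 21, bio), (5, 21, hr), (5, 21, k1), (5, 21, law), (5, 21, mkt), (5, 21, qa), (5, 9, bio), (5, 9, hr), (5, 9, k1), (5, 9, law), (5, 9, mkt), (5, 9, qa)}.
Joining (Proj ⋈ Dept) and Emp on dept yields {(5, 19, bio, 6390, Eve), (5, 19, k1, 5150, Mo), (5, 19, law, 600, Cal), (5, 19, law, 6160, Vic), (5, 19, qa, 2450, Fay), (5, 21, bio, 6390, Eve), (5, 21, k1, 5150, Mo), (5, 21, law, 600, Cal), (5, 21, law, 6160, Vic), (5, 21, qa, 2450, Fay), (5, 9, bio, 6390, Eve), (5, 9, k1, 5150, Mo), (5, 9, law, 600, Cal), (5, 9, law, 6160, Vic), (5, 9, qa, 2450, Fay)}.
Projecting to name, budget (10 duplicate(s) eliminated): {(Cal, 600), (Eve, 6390), (Fay, 2450), (Mo, 5150), (Vic, 6160)}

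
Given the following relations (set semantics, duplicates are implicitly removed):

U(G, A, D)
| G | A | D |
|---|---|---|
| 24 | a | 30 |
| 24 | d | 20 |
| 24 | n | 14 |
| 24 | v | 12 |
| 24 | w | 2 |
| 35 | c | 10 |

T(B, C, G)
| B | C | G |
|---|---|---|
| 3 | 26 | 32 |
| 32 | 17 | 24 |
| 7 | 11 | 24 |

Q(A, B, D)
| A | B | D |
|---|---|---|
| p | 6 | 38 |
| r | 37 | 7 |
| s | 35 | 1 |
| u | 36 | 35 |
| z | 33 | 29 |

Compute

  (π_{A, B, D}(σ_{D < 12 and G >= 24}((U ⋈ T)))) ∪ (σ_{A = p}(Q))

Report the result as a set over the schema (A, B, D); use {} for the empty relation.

Natural join on G: {(24, a, 30, 32, 17), (24, a, 30, 7, 11), (24, d, 20, 32, 17), (24, d, 20, 7, 11), (24, n, 14, 32, 17), (24, n, 14, 7, 11), (24, v, 12, 32, 17), (24, v, 12, 7, 11), (24, w, 2, 32, 17), (24, w, 2, 7, 11)}
Selection D < 12 and G >= 24: {(24, w, 2, 32, 17), (24, w, 2, 7, 11)}
π_{A, B, D} gives {(w, 32, 2), (w, 7, 2)}.
Selection A = p: {(p, 6, 38)}
Union: {(w, 32, 2), (w, 7, 2)} with {(p, 6, 38)} → {(p, 6, 38), (w, 32, 2), (w, 7, 2)}

{(p, 6, 38), (w, 32, 2), (w, 7, 2)}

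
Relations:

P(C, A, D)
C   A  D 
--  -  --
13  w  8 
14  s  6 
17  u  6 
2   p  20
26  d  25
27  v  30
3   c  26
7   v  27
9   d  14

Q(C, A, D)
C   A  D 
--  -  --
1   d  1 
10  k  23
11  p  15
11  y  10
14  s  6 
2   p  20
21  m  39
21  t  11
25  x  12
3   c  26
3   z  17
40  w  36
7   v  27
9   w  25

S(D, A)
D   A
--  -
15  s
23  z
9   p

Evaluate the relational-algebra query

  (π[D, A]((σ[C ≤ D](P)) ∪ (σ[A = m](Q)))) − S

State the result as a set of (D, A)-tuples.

{(14, d), (20, p), (26, c), (27, v), (30, v), (39, m)}

Selection C ≤ D: {(2, p, 20), (27, v, 30), (3, c, 26), (7, v, 27), (9, d, 14)}
Selection A = m: {(21, m, 39)}
Union: {(2, p, 20), (27, v, 30), (3, c, 26), (7, v, 27), (9, d, 14)} with {(21, m, 39)} → {(2, p, 20), (21, m, 39), (27, v, 30), (3, c, 26), (7, v, 27), (9, d, 14)}
π[D, A]: project onto (D, A) → {(14, d), (20, p), (26, c), (27, v), (30, v), (39, m)}
Difference: {(14, d), (20, p), (26, c), (27, v), (30, v), (39, m)} with {(15, s), (23, z), (9, p)} → {(14, d), (20, p), (26, c), (27, v), (30, v), (39, m)}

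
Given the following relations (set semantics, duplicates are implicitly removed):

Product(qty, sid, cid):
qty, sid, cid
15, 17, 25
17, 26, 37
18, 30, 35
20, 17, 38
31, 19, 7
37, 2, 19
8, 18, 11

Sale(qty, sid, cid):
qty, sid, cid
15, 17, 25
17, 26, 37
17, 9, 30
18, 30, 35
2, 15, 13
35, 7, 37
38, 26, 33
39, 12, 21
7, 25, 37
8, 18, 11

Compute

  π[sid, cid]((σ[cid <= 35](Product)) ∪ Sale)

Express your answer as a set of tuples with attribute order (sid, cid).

{(12, 21), (15, 13), (17, 25), (18, 11), (19, 7), (2, 19), (25, 37), (26, 33), (26, 37), (30, 35), (7, 37), (9, 30)}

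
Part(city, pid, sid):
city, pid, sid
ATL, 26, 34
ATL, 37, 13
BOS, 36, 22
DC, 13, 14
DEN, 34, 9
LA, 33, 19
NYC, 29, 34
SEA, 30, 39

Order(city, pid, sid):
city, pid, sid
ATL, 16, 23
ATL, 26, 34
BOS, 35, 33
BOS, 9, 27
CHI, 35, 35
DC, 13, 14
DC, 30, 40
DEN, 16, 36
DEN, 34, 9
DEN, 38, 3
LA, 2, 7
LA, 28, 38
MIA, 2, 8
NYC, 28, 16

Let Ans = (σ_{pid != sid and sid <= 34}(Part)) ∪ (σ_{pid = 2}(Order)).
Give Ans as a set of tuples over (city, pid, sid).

{(ATL, 26, 34), (ATL, 37, 13), (BOS, 36, 22), (DC, 13, 14), (DEN, 34, 9), (LA, 2, 7), (LA, 33, 19), (MIA, 2, 8), (NYC, 29, 34)}

Filtering on pid != sid and sid <= 34 leaves {(ATL, 26, 34), (ATL, 37, 13), (BOS, 36, 22), (DC, 13, 14), (DEN, 34, 9), (LA, 33, 19), (NYC, 29, 34)}.
Filtering on pid = 2 leaves {(LA, 2, 7), (MIA, 2, 8)}.
Taking the union: {(ATL, 26, 34), (ATL, 37, 13), (BOS, 36, 22), (DC, 13, 14), (DEN, 34, 9), (LA, 2, 7), (LA, 33, 19), (MIA, 2, 8), (NYC, 29, 34)}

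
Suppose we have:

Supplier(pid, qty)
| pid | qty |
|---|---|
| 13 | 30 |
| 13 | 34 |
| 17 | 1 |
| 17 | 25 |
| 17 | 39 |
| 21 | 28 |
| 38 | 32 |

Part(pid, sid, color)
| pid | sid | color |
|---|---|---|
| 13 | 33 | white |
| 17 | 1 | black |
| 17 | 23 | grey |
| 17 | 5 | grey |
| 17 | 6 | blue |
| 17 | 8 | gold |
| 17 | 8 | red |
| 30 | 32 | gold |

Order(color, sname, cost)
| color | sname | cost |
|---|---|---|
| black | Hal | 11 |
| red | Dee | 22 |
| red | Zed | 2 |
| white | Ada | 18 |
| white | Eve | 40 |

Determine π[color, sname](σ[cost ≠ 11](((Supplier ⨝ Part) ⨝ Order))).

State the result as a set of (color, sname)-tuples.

Joining Supplier and Part on pid yields {(13, 30, 33, white), (13, 34, 33, white), (17, 1, 1, black), (17, 1, 23, grey), (17, 1, 5, grey), (17, 1, 6, blue), (17, 1, 8, gold), (17, 1, 8, red), (17, 25, 1, black), (17, 25, 23, grey), (17, 25, 5, grey), (17, 25, 6, blue), (17, 25, 8, gold), (17, 25, 8, red), (17, 39, 1, black), (17, 39, 23, grey), (17, 39, 5, grey), (17, 39, 6, blue), (17, 39, 8, gold), (17, 39, 8, red)}.
Joining (Supplier ⨝ Part) and Order on color yields {(13, 30, 33, white, Ada, 18), (13, 30, 33, white, Eve, 40), (13, 34, 33, white, Ada, 18), (13, 34, 33, white, Eve, 40), (17, 1, 1, black, Hal, 11), (17, 1, 8, red, Dee, 22), (17, 1, 8, red, Zed, 2), (17, 25, 1, black, Hal, 11), (17, 25, 8, red, Dee, 22), (17, 25, 8, red, Zed, 2), (17, 39, 1, black, Hal, 11), (17, 39, 8, red, Dee, 22), (17, 39, 8, red, Zed, 2)}.
Filtering on cost ≠ 11 leaves {(13, 30, 33, white, Ada, 18), (13, 30, 33, white, Eve, 40), (13, 34, 33, white, Ada, 18), (13, 34, 33, white, Eve, 40), (17, 1, 8, red, Dee, 22), (17, 1, 8, red, Zed, 2), (17, 25, 8, red, Dee, 22), (17, 25, 8, red, Zed, 2), (17, 39, 8, red, Dee, 22), (17, 39, 8, red, Zed, 2)}.
Projecting to color, sname (6 duplicate(s) eliminated): {(red, Dee), (red, Zed), (white, Ada), (white, Eve)}

{(red, Dee), (red, Zed), (white, Ada), (white, Eve)}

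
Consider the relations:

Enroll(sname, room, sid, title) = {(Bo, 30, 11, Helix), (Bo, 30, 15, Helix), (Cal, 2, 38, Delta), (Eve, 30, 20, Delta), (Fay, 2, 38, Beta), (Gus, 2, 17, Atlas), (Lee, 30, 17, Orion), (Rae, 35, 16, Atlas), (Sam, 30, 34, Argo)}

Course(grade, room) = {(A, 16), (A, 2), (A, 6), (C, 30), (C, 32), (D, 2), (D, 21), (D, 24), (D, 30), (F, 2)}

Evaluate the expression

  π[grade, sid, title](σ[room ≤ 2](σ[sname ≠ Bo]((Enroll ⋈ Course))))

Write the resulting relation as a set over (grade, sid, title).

{(A, 17, Atlas), (A, 38, Beta), (A, 38, Delta), (D, 17, Atlas), (D, 38, Beta), (D, 38, Delta), (F, 17, Atlas), (F, 38, Beta), (F, 38, Delta)}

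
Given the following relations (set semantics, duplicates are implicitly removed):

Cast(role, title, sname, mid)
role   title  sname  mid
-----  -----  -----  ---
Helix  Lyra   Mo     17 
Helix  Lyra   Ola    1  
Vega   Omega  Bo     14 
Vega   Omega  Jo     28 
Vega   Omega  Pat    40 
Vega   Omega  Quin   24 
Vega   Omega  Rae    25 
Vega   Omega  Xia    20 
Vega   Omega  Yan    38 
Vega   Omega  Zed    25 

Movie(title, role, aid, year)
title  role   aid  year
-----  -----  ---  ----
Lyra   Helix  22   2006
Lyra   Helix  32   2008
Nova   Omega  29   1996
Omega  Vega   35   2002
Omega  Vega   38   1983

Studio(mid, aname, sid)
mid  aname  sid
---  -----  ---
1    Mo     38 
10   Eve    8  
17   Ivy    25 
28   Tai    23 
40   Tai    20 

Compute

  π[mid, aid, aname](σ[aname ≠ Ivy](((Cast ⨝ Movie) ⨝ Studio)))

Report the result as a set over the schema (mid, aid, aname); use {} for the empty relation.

Cast ⋈ Movie (natural join on role, title): {(Helix, Lyra, Mo, 17, 22, 2006), (Helix, Lyra, Mo, 17, 32, 2008), (Helix, Lyra, Ola, 1, 22, 2006), (Helix, Lyra, Ola, 1, 32, 2008), (Vega, Omega, Bo, 14, 35, 2002), (Vega, Omega, Bo, 14, 38, 1983), (Vega, Omega, Jo, 28, 35, 2002), (Vega, Omega, Jo, 28, 38, 1983), (Vega, Omega, Pat, 40, 35, 2002), (Vega, Omega, Pat, 40, 38, 1983), (Vega, Omega, Quin, 24, 35, 2002), (Vega, Omega, Quin, 24, 38, 1983), (Vega, Omega, Rae, 25, 35, 2002), (Vega, Omega, Rae, 25, 38, 1983), (Vega, Omega, Xia, 20, 35, 2002), (Vega, Omega, Xia, 20, 38, 1983), (Vega, Omega, Yan, 38, 35, 2002), (Vega, Omega, Yan, 38, 38, 1983), (Vega, Omega, Zed, 25, 35, 2002), (Vega, Omega, Zed, 25, 38, 1983)}
(Cast ⨝ Movie) ⋈ Studio (natural join on mid): {(Helix, Lyra, Mo, 17, 22, 2006, Ivy, 25), (Helix, Lyra, Mo, 17, 32, 2008, Ivy, 25), (Helix, Lyra, Ola, 1, 22, 2006, Mo, 38), (Helix, Lyra, Ola, 1, 32, 2008, Mo, 38), (Vega, Omega, Jo, 28, 35, 2002, Tai, 23), (Vega, Omega, Jo, 28, 38, 1983, Tai, 23), (Vega, Omega, Pat, 40, 35, 2002, Tai, 20), (Vega, Omega, Pat, 40, 38, 1983, Tai, 20)}
σ[aname ≠ Ivy]: keep tuples satisfying aname ≠ Ivy → {(Helix, Lyra, Ola, 1, 22, 2006, Mo, 38), (Helix, Lyra, Ola, 1, 32, 2008, Mo, 38), (Vega, Omega, Jo, 28, 35, 2002, Tai, 23), (Vega, Omega, Jo, 28, 38, 1983, Tai, 23), (Vega, Omega, Pat, 40, 35, 2002, Tai, 20), (Vega, Omega, Pat, 40, 38, 1983, Tai, 20)}
π_{mid, aid, aname} gives {(1, 22, Mo), (1, 32, Mo), (28, 35, Tai), (28, 38, Tai), (40, 35, Tai), (40, 38, Tai)}.

{(1, 22, Mo), (1, 32, Mo), (28, 35, Tai), (28, 38, Tai), (40, 35, Tai), (40, 38, Tai)}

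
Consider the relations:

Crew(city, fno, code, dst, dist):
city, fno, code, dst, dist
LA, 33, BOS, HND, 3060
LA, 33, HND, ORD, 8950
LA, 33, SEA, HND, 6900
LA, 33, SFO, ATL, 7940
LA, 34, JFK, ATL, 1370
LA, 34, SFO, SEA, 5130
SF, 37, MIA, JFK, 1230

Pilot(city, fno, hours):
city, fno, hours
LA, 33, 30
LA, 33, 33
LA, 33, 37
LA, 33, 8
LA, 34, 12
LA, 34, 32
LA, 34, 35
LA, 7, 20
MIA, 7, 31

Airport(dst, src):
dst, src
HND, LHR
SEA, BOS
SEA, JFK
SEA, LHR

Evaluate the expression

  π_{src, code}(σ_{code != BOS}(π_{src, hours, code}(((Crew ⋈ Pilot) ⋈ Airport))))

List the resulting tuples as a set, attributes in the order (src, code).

{(BOS, SFO), (JFK, SFO), (LHR, SEA), (LHR, SFO)}

Joining Crew and Pilot on city, fno yields {(LA, 33, BOS, HND, 3060, 30), (LA, 33, BOS, HND, 3060, 33), (LA, 33, BOS, HND, 3060, 37), (LA, 33, BOS, HND, 3060, 8), (LA, 33, HND, ORD, 8950, 30), (LA, 33, HND, ORD, 8950, 33), (LA, 33, HND, ORD, 8950, 37), (LA, 33, HND, ORD, 8950, 8), (LA, 33, SEA, HND, 6900, 30), (LA, 33, SEA, HND, 6900, 33), (LA, 33, SEA, HND, 6900, 37), (LA, 33, SEA, HND, 6900, 8), (LA, 33, SFO, ATL, 7940, 30), (LA, 33, SFO, ATL, 7940, 33), (LA, 33, SFO, ATL, 7940, 37), (LA, 33, SFO, ATL, 7940, 8), (LA, 34, JFK, ATL, 1370, 12), (LA, 34, JFK, ATL, 1370, 32), (LA, 34, JFK, ATL, 1370, 35), (LA, 34, SFO, SEA, 5130, 12), (LA, 34, SFO, SEA, 5130, 32), (LA, 34, SFO, SEA, 5130, 35)}.
Joining (Crew ⋈ Pilot) and Airport on dst yields {(LA, 33, BOS, HND, 3060, 30, LHR), (LA, 33, BOS, HND, 3060, 33, LHR), (LA, 33, BOS, HND, 3060, 37, LHR), (LA, 33, BOS, HND, 3060, 8, LHR), (LA, 33, SEA, HND, 6900, 30, LHR), (LA, 33, SEA, HND, 6900, 33, LHR), (LA, 33, SEA, HND, 6900, 37, LHR), (LA, 33, SEA, HND, 6900, 8, LHR), (LA, 34, SFO, SEA, 5130, 12, BOS), (LA, 34, SFO, SEA, 5130, 12, JFK), (LA, 34, SFO, SEA, 5130, 12, LHR), (LA, 34, SFO, SEA, 5130, 32, BOS), (LA, 34, SFO, SEA, 5130, 32, JFK), (LA, 34, SFO, SEA, 5130, 32, LHR), (LA, 34, SFO, SEA, 5130, 35, BOS), (LA, 34, SFO, SEA, 5130, 35, JFK), (LA, 34, SFO, SEA, 5130, 35, LHR)}.
Keep only column(s) src, hours, code: {(BOS, 12, SFO), (BOS, 32, SFO), (BOS, 35, SFO), (JFK, 12, SFO), (JFK, 32, SFO), (JFK, 35, SFO), (LHR, 12, SFO), (LHR, 30, BOS), (LHR, 30, SEA), (LHR, 32, SFO), (LHR, 33, BOS), (LHR, 33, SEA), (LHR, 35, SFO), (LHR, 37, BOS), (LHR, 37, SEA), (LHR, 8, BOS), (LHR, 8, SEA)}
σ[code != BOS]: keep tuples satisfying code != BOS → {(BOS, 12, SFO), (BOS, 32, SFO), (BOS, 35, SFO), (JFK, 12, SFO), (JFK, 32, SFO), (JFK, 35, SFO), (LHR, 12, SFO), (LHR, 30, SEA), (LHR, 32, SFO), (LHR, 33, SEA), (LHR, 35, SFO), (LHR, 37, SEA), (LHR, 8, SEA)}
Keep only column(s) src, code (9 duplicate(s) eliminated): {(BOS, SFO), (JFK, SFO), (LHR, SEA), (LHR, SFO)}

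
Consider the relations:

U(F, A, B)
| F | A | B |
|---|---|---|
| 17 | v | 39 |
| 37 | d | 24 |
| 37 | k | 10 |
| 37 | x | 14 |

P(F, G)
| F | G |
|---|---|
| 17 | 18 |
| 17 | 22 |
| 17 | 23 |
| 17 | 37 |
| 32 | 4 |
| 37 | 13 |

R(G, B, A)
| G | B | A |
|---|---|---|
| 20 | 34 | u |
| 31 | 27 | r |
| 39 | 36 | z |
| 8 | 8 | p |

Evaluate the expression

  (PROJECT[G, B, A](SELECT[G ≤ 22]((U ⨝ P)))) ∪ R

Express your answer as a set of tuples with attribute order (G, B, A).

{(13, 10, k), (13, 14, x), (13, 24, d), (18, 39, v), (20, 34, u), (22, 39, v), (31, 27, r), (39, 36, z), (8, 8, p)}

U ⋈ P (natural join on F): {(17, v, 39, 18), (17, v, 39, 22), (17, v, 39, 23), (17, v, 39, 37), (37, d, 24, 13), (37, k, 10, 13), (37, x, 14, 13)}
Filtering on G ≤ 22 leaves {(17, v, 39, 18), (17, v, 39, 22), (37, d, 24, 13), (37, k, 10, 13), (37, x, 14, 13)}.
Projecting to G, B, A: {(13, 10, k), (13, 14, x), (13, 24, d), (18, 39, v), (22, 39, v)}
Taking the union: {(13, 10, k), (13, 14, x), (13, 24, d), (18, 39, v), (20, 34, u), (22, 39, v), (31, 27, r), (39, 36, z), (8, 8, p)}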